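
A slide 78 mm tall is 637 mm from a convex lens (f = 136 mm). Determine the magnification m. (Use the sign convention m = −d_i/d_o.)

1/d_i = 1/f − 1/d_o = 1/(136.0) − 1/(637) = 0.005783, so d_i = 172.9 mm.
m = −d_i/d_o = −(172.9)/(637) = -0.271.
The image is real, inverted and reduced, on the far side of the lens.

m = -0.271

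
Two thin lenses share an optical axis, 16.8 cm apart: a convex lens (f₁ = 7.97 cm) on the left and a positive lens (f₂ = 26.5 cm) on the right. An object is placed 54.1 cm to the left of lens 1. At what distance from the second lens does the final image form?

Lens 1: 1/d_i1 = 1/f₁ − 1/d_o1 = 1/(7.97) − 1/(54.1) = 0.1070, so d_i1 = 9.347 cm.
The intermediate image is 9.347 cm to the right of lens 1, which is 16.8 − (9.347) = 7.453 cm to the left of lens 2, so d_o2 = +7.453 cm.
Lens 2: 1/d_i2 = 1/f₂ − 1/d_o2 = 1/(26.5) − 1/(7.453) = -0.09644, so d_i2 = -10.4 cm.
The final image is virtual, 10.4 cm to the left of lens 2 (overall magnification ≈ -0.24).

10.4 cm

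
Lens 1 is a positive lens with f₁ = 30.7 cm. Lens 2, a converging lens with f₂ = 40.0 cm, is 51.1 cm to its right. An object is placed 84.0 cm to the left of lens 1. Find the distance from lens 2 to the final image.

2.92 cm

Lens 1: 1/d_i1 = 1/f₁ − 1/d_o1 = 1/(30.7) − 1/(84.0) = 0.02067, so d_i1 = 48.38 cm.
The intermediate image is 48.38 cm to the right of lens 1, which is 51.1 − (48.38) = 2.720 cm to the left of lens 2, so d_o2 = +2.720 cm.
Lens 2: 1/d_i2 = 1/f₂ − 1/d_o2 = 1/(40.0) − 1/(2.720) = -0.3426, so d_i2 = -2.92 cm.
The final image is virtual, 2.92 cm to the left of lens 2 (overall magnification ≈ -0.62).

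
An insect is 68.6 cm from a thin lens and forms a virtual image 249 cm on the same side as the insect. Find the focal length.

Virtual image ⇒ d_i = −249 cm.
1/f = 1/d_o + 1/d_i = 1/(68.6) + 1/(-249) = 0.01056, so f = 94.7 cm.
Since f is positive, the thin lens is converging.

f = 94.7 cm (converging)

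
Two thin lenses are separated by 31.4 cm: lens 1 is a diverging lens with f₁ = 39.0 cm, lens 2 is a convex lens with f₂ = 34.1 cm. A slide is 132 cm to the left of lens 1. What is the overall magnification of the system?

m = -0.284

f₁ = −39.0 cm (diverging).
Lens 1: 1/d_i1 = 1/(-39.0) − 1/(132) = -0.03322, so d_i1 = -30.11 cm; m₁ = −d_i1/d_o1 = +0.2281.
d_o2 = 31.4 − (-30.11) = 61.51 cm.
Lens 2: 1/d_i2 = 1/(34.1) − 1/(61.51) = 0.01307, so d_i2 = 76.52 cm; m₂ = −d_i2/d_o2 = -1.244.
m = m₁·m₂ = (+0.2281)(-1.244) = -0.284.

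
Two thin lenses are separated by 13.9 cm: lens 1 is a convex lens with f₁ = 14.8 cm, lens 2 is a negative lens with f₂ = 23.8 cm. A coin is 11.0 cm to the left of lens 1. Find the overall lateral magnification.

m = +1.15

Lens 1: 1/d_i1 = 1/(14.8) − 1/(11.0) = -0.02334, so d_i1 = -42.84 cm; m₁ = −d_i1/d_o1 = +3.895.
d_o2 = 13.9 − (-42.84) = 56.74 cm.
f₂ = −23.8 cm (diverging).
Lens 2: 1/d_i2 = 1/(-23.8) − 1/(56.74) = -0.05964, so d_i2 = -16.77 cm; m₂ = −d_i2/d_o2 = +0.2955.
m = m₁·m₂ = (+3.895)(+0.2955) = +1.15.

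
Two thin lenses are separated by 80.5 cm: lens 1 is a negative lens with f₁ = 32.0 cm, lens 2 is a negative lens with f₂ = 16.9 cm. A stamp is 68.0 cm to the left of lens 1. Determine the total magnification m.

f₁ = −32.0 cm (diverging).
Lens 1: 1/d_i1 = 1/(-32.0) − 1/(68.0) = -0.04596, so d_i1 = -21.76 cm; m₁ = −d_i1/d_o1 = +0.3200.
d_o2 = 80.5 − (-21.76) = 102.3 cm.
f₂ = −16.9 cm (diverging).
Lens 2: 1/d_i2 = 1/(-16.9) − 1/(102.3) = -0.06895, so d_i2 = -14.50 cm; m₂ = −d_i2/d_o2 = +0.1418.
m = m₁·m₂ = (+0.3200)(+0.1418) = +0.0454.

m = +0.0454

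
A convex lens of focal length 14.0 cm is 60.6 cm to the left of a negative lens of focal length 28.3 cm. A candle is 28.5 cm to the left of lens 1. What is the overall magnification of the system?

Lens 1: 1/d_i1 = 1/(14.0) − 1/(28.5) = 0.03634, so d_i1 = 27.52 cm; m₁ = −d_i1/d_o1 = -0.9656.
d_o2 = 60.6 − (27.52) = 33.08 cm.
f₂ = −28.3 cm (diverging).
Lens 2: 1/d_i2 = 1/(-28.3) − 1/(33.08) = -0.06557, so d_i2 = -15.25 cm; m₂ = −d_i2/d_o2 = +0.4611.
m = m₁·m₂ = (-0.9656)(+0.4611) = -0.445.

m = -0.445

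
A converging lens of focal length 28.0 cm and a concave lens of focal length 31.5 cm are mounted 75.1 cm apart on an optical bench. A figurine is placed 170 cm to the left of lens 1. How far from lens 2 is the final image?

Lens 1: 1/d_i1 = 1/f₁ − 1/d_o1 = 1/(28.0) − 1/(170) = 0.02983, so d_i1 = 33.52 cm.
The intermediate image is 33.52 cm to the right of lens 1, which is 75.1 − (33.52) = 41.58 cm to the left of lens 2, so d_o2 = +41.58 cm.
Lens 2 is diverging, so f₂ = −31.5 cm.
Lens 2: 1/d_i2 = 1/f₂ − 1/d_o2 = 1/(-31.5) − 1/(41.58) = -0.05580, so d_i2 = -17.9 cm.
The final image is virtual, 17.9 cm to the left of lens 2 (overall magnification ≈ -0.085).

17.9 cm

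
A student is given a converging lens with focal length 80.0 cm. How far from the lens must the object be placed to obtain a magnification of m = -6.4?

92.5 cm

m = −d_i/d_o ⇒ d_i = −m·d_o.
1/f = 1/d_o + 1/d_i = 1/d_o − 1/(m·d_o) = (1 − 1/m)/d_o, so d_o = f(1 − 1/m) = (80.00)(1 − 1/(-6.4)) = 92.5 cm.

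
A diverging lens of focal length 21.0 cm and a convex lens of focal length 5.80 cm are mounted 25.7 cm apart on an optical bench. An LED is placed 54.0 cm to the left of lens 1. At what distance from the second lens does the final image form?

Lens 1 is diverging, so f₁ = −21.0 cm.
Lens 1: 1/d_i1 = 1/f₁ − 1/d_o1 = 1/(-21.0) − 1/(54.0) = -0.06614, so d_i1 = -15.12 cm.
The intermediate image is 15.12 cm to the left of lens 1 (virtual), which is 25.7 − (-15.12) = 40.82 cm to the left of lens 2, so d_o2 = +40.82 cm.
Lens 2: 1/d_i2 = 1/f₂ − 1/d_o2 = 1/(5.80) − 1/(40.82) = 0.1479, so d_i2 = 6.76 cm.
The final image is real, 6.76 cm to the right of lens 2 (overall magnification ≈ -0.046).

6.76 cm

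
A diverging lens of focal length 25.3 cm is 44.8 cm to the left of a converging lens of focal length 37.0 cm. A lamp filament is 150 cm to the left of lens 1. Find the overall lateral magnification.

f₁ = −25.3 cm (diverging).
Lens 1: 1/d_i1 = 1/(-25.3) − 1/(150) = -0.04619, so d_i1 = -21.65 cm; m₁ = −d_i1/d_o1 = +0.1443.
d_o2 = 44.8 − (-21.65) = 66.45 cm.
Lens 2: 1/d_i2 = 1/(37.0) − 1/(66.45) = 0.01198, so d_i2 = 83.49 cm; m₂ = −d_i2/d_o2 = -1.256.
m = m₁·m₂ = (+0.1443)(-1.256) = -0.181.

m = -0.181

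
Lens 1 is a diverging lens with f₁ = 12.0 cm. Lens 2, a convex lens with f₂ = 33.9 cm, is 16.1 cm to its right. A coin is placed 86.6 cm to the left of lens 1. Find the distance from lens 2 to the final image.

124 cm

Lens 1 is diverging, so f₁ = −12.0 cm.
Lens 1: 1/d_i1 = 1/f₁ − 1/d_o1 = 1/(-12.0) − 1/(86.6) = -0.09488, so d_i1 = -10.54 cm.
The intermediate image is 10.54 cm to the left of lens 1 (virtual), which is 16.1 − (-10.54) = 26.64 cm to the left of lens 2, so d_o2 = +26.64 cm.
Lens 2: 1/d_i2 = 1/f₂ − 1/d_o2 = 1/(33.9) − 1/(26.64) = -0.008039, so d_i2 = -124 cm.
The final image is virtual, 124 cm to the left of lens 2 (overall magnification ≈ 0.57).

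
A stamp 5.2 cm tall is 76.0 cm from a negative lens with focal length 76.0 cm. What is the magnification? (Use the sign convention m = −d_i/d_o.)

For a negative lens, f = -76.0 cm.
1/d_i = 1/f − 1/d_o = 1/(-76.00) − 1/(76.0) = -0.02632, so d_i = -38.00 cm.
m = −d_i/d_o = −(-38.00)/(76.0) = +0.500.
The image is virtual, upright and reduced, on the same side as the object.

m = +0.500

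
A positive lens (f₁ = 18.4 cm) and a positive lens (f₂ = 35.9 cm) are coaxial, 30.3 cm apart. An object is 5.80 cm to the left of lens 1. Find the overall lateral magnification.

m = -18.3

Lens 1: 1/d_i1 = 1/(18.4) − 1/(5.80) = -0.1181, so d_i1 = -8.470 cm; m₁ = −d_i1/d_o1 = +1.460.
d_o2 = 30.3 − (-8.470) = 38.77 cm.
Lens 2: 1/d_i2 = 1/(35.9) − 1/(38.77) = 0.002062, so d_i2 = 485.0 cm; m₂ = −d_i2/d_o2 = -12.51.
m = m₁·m₂ = (+1.460)(-12.51) = -18.3.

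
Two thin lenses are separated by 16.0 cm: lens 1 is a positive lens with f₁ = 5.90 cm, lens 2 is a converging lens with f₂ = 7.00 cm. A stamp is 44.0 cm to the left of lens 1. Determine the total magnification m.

Lens 1: 1/d_i1 = 1/(5.90) − 1/(44.0) = 0.1468, so d_i1 = 6.814 cm; m₁ = −d_i1/d_o1 = -0.1549.
d_o2 = 16.0 − (6.814) = 9.186 cm.
Lens 2: 1/d_i2 = 1/(7.00) − 1/(9.186) = 0.03400, so d_i2 = 29.42 cm; m₂ = −d_i2/d_o2 = -3.202.
m = m₁·m₂ = (-0.1549)(-3.202) = +0.496.

m = +0.496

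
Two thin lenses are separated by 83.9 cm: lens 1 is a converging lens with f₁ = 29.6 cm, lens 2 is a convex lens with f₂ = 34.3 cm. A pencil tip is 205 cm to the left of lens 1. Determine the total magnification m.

Lens 1: 1/d_i1 = 1/(29.6) − 1/(205) = 0.02891, so d_i1 = 34.60 cm; m₁ = −d_i1/d_o1 = -0.1688.
d_o2 = 83.9 − (34.60) = 49.30 cm.
Lens 2: 1/d_i2 = 1/(34.3) − 1/(49.30) = 0.008871, so d_i2 = 112.7 cm; m₂ = −d_i2/d_o2 = -2.287.
m = m₁·m₂ = (-0.1688)(-2.287) = +0.386.

m = +0.386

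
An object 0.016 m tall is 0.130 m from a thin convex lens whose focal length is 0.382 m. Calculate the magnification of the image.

1/d_i = 1/f − 1/d_o = 1/(0.3820) − 1/(0.130) = -5.075, so d_i = -0.1971 m.
m = −d_i/d_o = −(-0.1971)/(0.130) = +1.52.
The image is virtual, upright and enlarged, on the same side as the object.

m = +1.52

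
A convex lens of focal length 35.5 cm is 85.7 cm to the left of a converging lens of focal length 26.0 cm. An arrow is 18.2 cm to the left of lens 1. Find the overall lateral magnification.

Lens 1: 1/d_i1 = 1/(35.5) − 1/(18.2) = -0.02678, so d_i1 = -37.35 cm; m₁ = −d_i1/d_o1 = +2.052.
d_o2 = 85.7 − (-37.35) = 123.1 cm.
Lens 2: 1/d_i2 = 1/(26.0) − 1/(123.1) = 0.03034, so d_i2 = 32.96 cm; m₂ = −d_i2/d_o2 = -0.2678.
m = m₁·m₂ = (+2.052)(-0.2678) = -0.550.

m = -0.550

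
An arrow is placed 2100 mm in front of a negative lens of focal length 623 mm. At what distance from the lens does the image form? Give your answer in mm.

480 mm

For a negative lens, f = -623 mm.
Thin-lens equation: 1/s_i = 1/f − 1/s_o = 1/(-623.0) − 1/(2100) = -0.001605 − 0.0004762 = -0.002081, so s_i = -480 mm.
The image is virtual, upright and reduced, on the same side as the object.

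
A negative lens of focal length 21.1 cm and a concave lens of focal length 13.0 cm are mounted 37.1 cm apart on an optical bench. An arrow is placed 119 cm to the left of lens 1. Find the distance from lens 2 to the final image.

10.5 cm

Lens 1 is diverging, so f₁ = −21.1 cm.
Lens 1: 1/d_i1 = 1/f₁ − 1/d_o1 = 1/(-21.1) − 1/(119) = -0.05580, so d_i1 = -17.92 cm.
The intermediate image is 17.92 cm to the left of lens 1 (virtual), which is 37.1 − (-17.92) = 55.02 cm to the left of lens 2, so d_o2 = +55.02 cm.
Lens 2 is diverging, so f₂ = −13.0 cm.
Lens 2: 1/d_i2 = 1/f₂ − 1/d_o2 = 1/(-13.0) − 1/(55.02) = -0.09510, so d_i2 = -10.5 cm.
The final image is virtual, 10.5 cm to the left of lens 2 (overall magnification ≈ 0.029).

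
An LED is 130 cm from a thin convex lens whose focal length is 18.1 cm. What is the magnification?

1/d_i = 1/f − 1/d_o = 1/(18.10) − 1/(130) = 0.04756, so d_i = 21.03 cm.
m = −d_i/d_o = −(21.03)/(130) = -0.162.
The image is real, inverted and reduced, on the far side of the lens.

m = -0.162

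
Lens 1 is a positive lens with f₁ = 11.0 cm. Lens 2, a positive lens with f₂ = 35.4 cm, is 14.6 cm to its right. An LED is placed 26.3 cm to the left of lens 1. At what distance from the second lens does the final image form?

3.84 cm

Lens 1: 1/d_i1 = 1/f₁ − 1/d_o1 = 1/(11.0) − 1/(26.3) = 0.05289, so d_i1 = 18.91 cm.
The intermediate image is 18.91 cm to the right of lens 1, which lies 4.310 cm to the right of lens 2 — a virtual object — so d_o2 = −4.310 cm.
Lens 2: 1/d_i2 = 1/f₂ − 1/d_o2 = 1/(35.4) − 1/(-4.310) = 0.2603, so d_i2 = 3.84 cm.
The final image is real, 3.84 cm to the right of lens 2 (overall magnification ≈ -0.64).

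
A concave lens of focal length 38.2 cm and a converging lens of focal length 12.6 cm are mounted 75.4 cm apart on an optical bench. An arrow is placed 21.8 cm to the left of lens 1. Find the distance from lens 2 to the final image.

14.7 cm

Lens 1 is diverging, so f₁ = −38.2 cm.
Lens 1: 1/d_i1 = 1/f₁ − 1/d_o1 = 1/(-38.2) − 1/(21.8) = -0.07205, so d_i1 = -13.88 cm.
The intermediate image is 13.88 cm to the left of lens 1 (virtual), which is 75.4 − (-13.88) = 89.28 cm to the left of lens 2, so d_o2 = +89.28 cm.
Lens 2: 1/d_i2 = 1/f₂ − 1/d_o2 = 1/(12.6) − 1/(89.28) = 0.06816, so d_i2 = 14.7 cm.
The final image is real, 14.7 cm to the right of lens 2 (overall magnification ≈ -0.10).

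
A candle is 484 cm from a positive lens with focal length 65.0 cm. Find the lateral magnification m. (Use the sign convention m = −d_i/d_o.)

m = -0.155

1/d_i = 1/f − 1/d_o = 1/(65.00) − 1/(484) = 0.01332, so d_i = 75.08 cm.
m = −d_i/d_o = −(75.08)/(484) = -0.155.
The image is real, inverted and reduced, on the far side of the lens.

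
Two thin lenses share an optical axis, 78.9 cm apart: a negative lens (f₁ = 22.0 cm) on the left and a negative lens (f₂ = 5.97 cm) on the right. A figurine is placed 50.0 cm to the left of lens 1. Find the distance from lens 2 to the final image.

5.61 cm

Lens 1 is diverging, so f₁ = −22.0 cm.
Lens 1: 1/d_i1 = 1/f₁ − 1/d_o1 = 1/(-22.0) − 1/(50.0) = -0.06545, so d_i1 = -15.28 cm.
The intermediate image is 15.28 cm to the left of lens 1 (virtual), which is 78.9 − (-15.28) = 94.18 cm to the left of lens 2, so d_o2 = +94.18 cm.
Lens 2 is diverging, so f₂ = −5.97 cm.
Lens 2: 1/d_i2 = 1/f₂ − 1/d_o2 = 1/(-5.97) − 1/(94.18) = -0.1781, so d_i2 = -5.61 cm.
The final image is virtual, 5.61 cm to the left of lens 2 (overall magnification ≈ 0.018).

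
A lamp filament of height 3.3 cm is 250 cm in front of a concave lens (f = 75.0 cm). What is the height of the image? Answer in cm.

For a concave lens, f = -75.0 cm.
1/d_i = 1/f − 1/d_o = 1/(-75.00) − 1/(250) = -0.01733, so d_i = -57.69 cm.
m = −d_i/d_o = +0.2308.
|h_i| = |m|·h_o = 0.2308 × 3.3 = 0.762 cm. The image is virtual, upright and reduced, on the same side as the object.

0.762 cm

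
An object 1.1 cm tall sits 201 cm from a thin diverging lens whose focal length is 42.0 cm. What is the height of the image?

For a diverging lens, f = -42.0 cm.
1/d_i = 1/f − 1/d_o = 1/(-42.00) − 1/(201) = -0.02878, so d_i = -34.74 cm.
m = −d_i/d_o = +0.1728.
|h_i| = |m|·h_o = 0.1728 × 1.1 = 0.190 cm. The image is virtual, upright and reduced, on the same side as the object.

0.190 cm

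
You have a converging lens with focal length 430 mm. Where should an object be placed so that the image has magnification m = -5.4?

m = −d_i/d_o ⇒ d_i = −m·d_o.
1/f = 1/d_o + 1/d_i = 1/d_o − 1/(m·d_o) = (1 − 1/m)/d_o, so d_o = f(1 − 1/m) = (430.0)(1 − 1/(-5.4)) = 510 mm.

510 mm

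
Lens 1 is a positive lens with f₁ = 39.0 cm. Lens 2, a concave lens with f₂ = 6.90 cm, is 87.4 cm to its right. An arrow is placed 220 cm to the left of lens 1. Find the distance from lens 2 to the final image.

Lens 1: 1/d_i1 = 1/f₁ − 1/d_o1 = 1/(39.0) − 1/(220) = 0.02110, so d_i1 = 47.40 cm.
The intermediate image is 47.40 cm to the right of lens 1, which is 87.4 − (47.40) = 40.00 cm to the left of lens 2, so d_o2 = +40.00 cm.
Lens 2 is diverging, so f₂ = −6.90 cm.
Lens 2: 1/d_i2 = 1/f₂ − 1/d_o2 = 1/(-6.90) − 1/(40.00) = -0.1699, so d_i2 = -5.88 cm.
The final image is virtual, 5.88 cm to the left of lens 2 (overall magnification ≈ -0.032).

5.88 cm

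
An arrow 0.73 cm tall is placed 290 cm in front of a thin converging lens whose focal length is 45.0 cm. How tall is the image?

0.134 cm

1/d_i = 1/f − 1/d_o = 1/(45.00) − 1/(290) = 0.01877, so d_i = 53.27 cm.
m = −d_i/d_o = -0.1837.
|h_i| = |m|·h_o = 0.1837 × 0.73 = 0.134 cm. The image is real, inverted and reduced, on the far side of the lens.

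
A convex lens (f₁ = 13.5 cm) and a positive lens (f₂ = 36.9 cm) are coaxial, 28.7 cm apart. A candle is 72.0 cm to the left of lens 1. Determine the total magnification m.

m = -0.343

Lens 1: 1/d_i1 = 1/(13.5) − 1/(72.0) = 0.06019, so d_i1 = 16.62 cm; m₁ = −d_i1/d_o1 = -0.2308.
d_o2 = 28.7 − (16.62) = 12.08 cm.
Lens 2: 1/d_i2 = 1/(36.9) − 1/(12.08) = -0.05568, so d_i2 = -17.96 cm; m₂ = −d_i2/d_o2 = +1.487.
m = m₁·m₂ = (-0.2308)(+1.487) = -0.343.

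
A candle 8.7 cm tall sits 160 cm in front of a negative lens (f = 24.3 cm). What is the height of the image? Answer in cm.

For a negative lens, f = -24.3 cm.
1/d_i = 1/f − 1/d_o = 1/(-24.30) − 1/(160) = -0.04740, so d_i = -21.10 cm.
m = −d_i/d_o = +0.1319.
|h_i| = |m|·h_o = 0.1319 × 8.7 = 1.15 cm. The image is virtual, upright and reduced, on the same side as the object.

1.15 cm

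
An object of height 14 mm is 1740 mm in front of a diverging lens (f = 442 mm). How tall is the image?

For a diverging lens, f = -442 mm.
1/d_i = 1/f − 1/d_o = 1/(-442.0) − 1/(1740) = -0.002837, so d_i = -352.5 mm.
m = −d_i/d_o = +0.2026.
|h_i| = |m|·h_o = 0.2026 × 14 = 2.84 mm. The image is virtual, upright and reduced, on the same side as the object.

2.84 mm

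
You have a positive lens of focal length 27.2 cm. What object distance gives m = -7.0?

31.1 cm

m = −d_i/d_o ⇒ d_i = −m·d_o.
1/f = 1/d_o + 1/d_i = 1/d_o − 1/(m·d_o) = (1 − 1/m)/d_o, so d_o = f(1 − 1/m) = (27.20)(1 − 1/(-7.0)) = 31.1 cm.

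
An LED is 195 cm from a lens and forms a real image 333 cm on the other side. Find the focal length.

f = 123 cm (converging)

Real image ⇒ d_i = +333 cm.
1/f = 1/d_o + 1/d_i = 1/(195) + 1/(333) = 0.008131, so f = 123 cm.
Since f is positive, the lens is converging.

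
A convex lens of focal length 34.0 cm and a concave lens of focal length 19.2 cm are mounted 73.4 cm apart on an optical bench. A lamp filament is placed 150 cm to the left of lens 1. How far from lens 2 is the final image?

Lens 1: 1/d_i1 = 1/f₁ − 1/d_o1 = 1/(34.0) − 1/(150) = 0.02275, so d_i1 = 43.97 cm.
The intermediate image is 43.97 cm to the right of lens 1, which is 73.4 − (43.97) = 29.43 cm to the left of lens 2, so d_o2 = +29.43 cm.
Lens 2 is diverging, so f₂ = −19.2 cm.
Lens 2: 1/d_i2 = 1/f₂ − 1/d_o2 = 1/(-19.2) − 1/(29.43) = -0.08606, so d_i2 = -11.6 cm.
The final image is virtual, 11.6 cm to the left of lens 2 (overall magnification ≈ -0.12).

11.6 cm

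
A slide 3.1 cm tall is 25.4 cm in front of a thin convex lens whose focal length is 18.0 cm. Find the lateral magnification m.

1/d_i = 1/f − 1/d_o = 1/(18.00) − 1/(25.4) = 0.01619, so d_i = 61.78 cm.
m = −d_i/d_o = −(61.78)/(25.4) = -2.43.
The image is real, inverted and enlarged, on the far side of the lens.

m = -2.43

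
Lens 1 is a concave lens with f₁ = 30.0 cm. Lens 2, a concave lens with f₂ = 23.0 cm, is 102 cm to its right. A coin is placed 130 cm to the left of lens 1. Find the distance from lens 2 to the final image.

Lens 1 is diverging, so f₁ = −30.0 cm.
Lens 1: 1/d_i1 = 1/f₁ − 1/d_o1 = 1/(-30.0) − 1/(130) = -0.04103, so d_i1 = -24.38 cm.
The intermediate image is 24.38 cm to the left of lens 1 (virtual), which is 102 − (-24.38) = 126.4 cm to the left of lens 2, so d_o2 = +126.4 cm.
Lens 2 is diverging, so f₂ = −23.0 cm.
Lens 2: 1/d_i2 = 1/f₂ − 1/d_o2 = 1/(-23.0) − 1/(126.4) = -0.05139, so d_i2 = -19.5 cm.
The final image is virtual, 19.5 cm to the left of lens 2 (overall magnification ≈ 0.029).

19.5 cm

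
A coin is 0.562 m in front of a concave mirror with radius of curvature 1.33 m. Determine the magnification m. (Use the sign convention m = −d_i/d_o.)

m = +6.46

f = R/2 = 1.33/2 = 0.6650 m.
1/d_i = 1/f − 1/d_o = 1/(0.6650) − 1/(0.562) = -0.2756, so d_i = -3.628 m.
m = −d_i/d_o = −(-3.628)/(0.562) = +6.46.
The image is virtual, upright and enlarged, behind the mirror.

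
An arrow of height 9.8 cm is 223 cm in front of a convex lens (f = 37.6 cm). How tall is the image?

1/d_i = 1/f − 1/d_o = 1/(37.60) − 1/(223) = 0.02211, so d_i = 45.23 cm.
m = −d_i/d_o = -0.2028.
|h_i| = |m|·h_o = 0.2028 × 9.8 = 1.99 cm. The image is real, inverted and reduced, on the far side of the lens.

1.99 cm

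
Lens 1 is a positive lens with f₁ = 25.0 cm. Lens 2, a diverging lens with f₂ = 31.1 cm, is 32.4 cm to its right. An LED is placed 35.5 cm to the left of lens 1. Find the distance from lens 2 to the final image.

77.1 cm

Lens 1: 1/d_i1 = 1/f₁ − 1/d_o1 = 1/(25.0) − 1/(35.5) = 0.01183, so d_i1 = 84.52 cm.
The intermediate image is 84.52 cm to the right of lens 1, which lies 52.12 cm to the right of lens 2 — a virtual object — so d_o2 = −52.12 cm.
Lens 2 is diverging, so f₂ = −31.1 cm.
Lens 2: 1/d_i2 = 1/f₂ − 1/d_o2 = 1/(-31.1) − 1/(-52.12) = -0.01297, so d_i2 = -77.1 cm.
The final image is virtual, 77.1 cm to the left of lens 2 (overall magnification ≈ 3.5).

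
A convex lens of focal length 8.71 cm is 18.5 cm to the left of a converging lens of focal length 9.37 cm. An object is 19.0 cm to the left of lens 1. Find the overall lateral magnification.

Lens 1: 1/d_i1 = 1/(8.71) − 1/(19.0) = 0.06218, so d_i1 = 16.08 cm; m₁ = −d_i1/d_o1 = -0.8463.
d_o2 = 18.5 − (16.08) = 2.420 cm.
Lens 2: 1/d_i2 = 1/(9.37) − 1/(2.420) = -0.3065, so d_i2 = -3.263 cm; m₂ = −d_i2/d_o2 = +1.348.
m = m₁·m₂ = (-0.8463)(+1.348) = -1.14.

m = -1.14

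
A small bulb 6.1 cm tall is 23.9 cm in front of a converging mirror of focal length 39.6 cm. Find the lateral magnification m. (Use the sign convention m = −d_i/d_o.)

1/d_i = 1/f − 1/d_o = 1/(39.60) − 1/(23.9) = -0.01659, so d_i = -60.28 cm.
m = −d_i/d_o = −(-60.28)/(23.9) = +2.52.
The image is virtual, upright and enlarged, behind the mirror.

m = +2.52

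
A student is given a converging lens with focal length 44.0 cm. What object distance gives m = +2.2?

24.0 cm

m = −d_i/d_o ⇒ d_i = −m·d_o.
1/f = 1/d_o + 1/d_i = 1/d_o − 1/(m·d_o) = (1 − 1/m)/d_o, so d_o = f(1 − 1/m) = (44.00)(1 − 1/(+2.2)) = 24.0 cm.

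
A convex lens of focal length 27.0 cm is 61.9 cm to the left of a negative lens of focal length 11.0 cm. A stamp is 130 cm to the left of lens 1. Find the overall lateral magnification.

m = -0.0743

Lens 1: 1/d_i1 = 1/(27.0) − 1/(130) = 0.02934, so d_i1 = 34.08 cm; m₁ = −d_i1/d_o1 = -0.2622.
d_o2 = 61.9 − (34.08) = 27.82 cm.
f₂ = −11.0 cm (diverging).
Lens 2: 1/d_i2 = 1/(-11.0) − 1/(27.82) = -0.1269, so d_i2 = -7.883 cm; m₂ = −d_i2/d_o2 = +0.2834.
m = m₁·m₂ = (-0.2622)(+0.2834) = -0.0743.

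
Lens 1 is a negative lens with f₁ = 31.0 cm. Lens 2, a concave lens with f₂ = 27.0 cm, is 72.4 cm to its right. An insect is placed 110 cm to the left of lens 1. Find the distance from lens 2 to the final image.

Lens 1 is diverging, so f₁ = −31.0 cm.
Lens 1: 1/d_i1 = 1/f₁ − 1/d_o1 = 1/(-31.0) − 1/(110) = -0.04135, so d_i1 = -24.18 cm.
The intermediate image is 24.18 cm to the left of lens 1 (virtual), which is 72.4 − (-24.18) = 96.58 cm to the left of lens 2, so d_o2 = +96.58 cm.
Lens 2 is diverging, so f₂ = −27.0 cm.
Lens 2: 1/d_i2 = 1/f₂ − 1/d_o2 = 1/(-27.0) − 1/(96.58) = -0.04739, so d_i2 = -21.1 cm.
The final image is virtual, 21.1 cm to the left of lens 2 (overall magnification ≈ 0.048).

21.1 cm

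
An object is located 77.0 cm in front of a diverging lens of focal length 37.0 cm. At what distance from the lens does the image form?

25.0 cm

For a diverging lens, f = -37.0 cm.
Thin-lens equation: 1/q = 1/f − 1/p = 1/(-37.00) − 1/(77.0) = -0.02703 − 0.01299 = -0.04001, so q = -25.0 cm.
The image is virtual, upright and reduced, on the same side as the object.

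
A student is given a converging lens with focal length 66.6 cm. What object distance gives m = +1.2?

11.1 cm

m = −d_i/d_o ⇒ d_i = −m·d_o.
1/f = 1/d_o + 1/d_i = 1/d_o − 1/(m·d_o) = (1 − 1/m)/d_o, so d_o = f(1 − 1/m) = (66.60)(1 − 1/(+1.2)) = 11.1 cm.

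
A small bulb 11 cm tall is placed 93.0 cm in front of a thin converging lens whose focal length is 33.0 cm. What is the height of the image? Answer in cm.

1/d_i = 1/f − 1/d_o = 1/(33.00) − 1/(93.0) = 0.01955, so d_i = 51.15 cm.
m = −d_i/d_o = -0.5500.
|h_i| = |m|·h_o = 0.5500 × 11 = 6.05 cm. The image is real, inverted and reduced, on the far side of the lens.

6.05 cm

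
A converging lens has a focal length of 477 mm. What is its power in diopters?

P = +2.10 D

f = 47.7 cm = 0.477 m.
P = 1/f = 1/(0.477 m) = +2.10 D.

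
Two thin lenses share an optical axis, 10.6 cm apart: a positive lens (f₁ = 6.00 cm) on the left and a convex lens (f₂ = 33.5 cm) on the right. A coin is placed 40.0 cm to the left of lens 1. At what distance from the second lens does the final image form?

Lens 1: 1/d_i1 = 1/f₁ − 1/d_o1 = 1/(6.00) − 1/(40.0) = 0.1417, so d_i1 = 7.059 cm.
The intermediate image is 7.059 cm to the right of lens 1, which is 10.6 − (7.059) = 3.541 cm to the left of lens 2, so d_o2 = +3.541 cm.
Lens 2: 1/d_i2 = 1/f₂ − 1/d_o2 = 1/(33.5) − 1/(3.541) = -0.2526, so d_i2 = -3.96 cm.
The final image is virtual, 3.96 cm to the left of lens 2 (overall magnification ≈ -0.20).

3.96 cm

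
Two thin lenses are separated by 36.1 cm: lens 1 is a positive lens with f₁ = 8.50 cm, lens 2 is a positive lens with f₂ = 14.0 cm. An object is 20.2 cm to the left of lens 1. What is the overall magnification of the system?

m = +1.37

Lens 1: 1/d_i1 = 1/(8.50) − 1/(20.2) = 0.06814, so d_i1 = 14.68 cm; m₁ = −d_i1/d_o1 = -0.7267.
d_o2 = 36.1 − (14.68) = 21.42 cm.
Lens 2: 1/d_i2 = 1/(14.0) − 1/(21.42) = 0.02474, so d_i2 = 40.42 cm; m₂ = −d_i2/d_o2 = -1.887.
m = m₁·m₂ = (-0.7267)(-1.887) = +1.37.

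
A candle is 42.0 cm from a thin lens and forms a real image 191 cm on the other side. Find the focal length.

Real image ⇒ d_i = +191 cm.
1/f = 1/d_o + 1/d_i = 1/(42.0) + 1/(191) = 0.02905, so f = 34.4 cm.
Since f is positive, the thin lens is converging.

f = 34.4 cm (converging)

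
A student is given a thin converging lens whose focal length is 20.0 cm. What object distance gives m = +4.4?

15.5 cm

m = −d_i/d_o ⇒ d_i = −m·d_o.
1/f = 1/d_o + 1/d_i = 1/d_o − 1/(m·d_o) = (1 − 1/m)/d_o, so d_o = f(1 − 1/m) = (20.00)(1 − 1/(+4.4)) = 15.5 cm.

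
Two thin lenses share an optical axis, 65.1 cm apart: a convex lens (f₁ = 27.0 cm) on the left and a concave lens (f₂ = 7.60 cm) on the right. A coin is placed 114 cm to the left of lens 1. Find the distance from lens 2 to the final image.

Lens 1: 1/d_i1 = 1/f₁ − 1/d_o1 = 1/(27.0) − 1/(114) = 0.02827, so d_i1 = 35.38 cm.
The intermediate image is 35.38 cm to the right of lens 1, which is 65.1 − (35.38) = 29.72 cm to the left of lens 2, so d_o2 = +29.72 cm.
Lens 2 is diverging, so f₂ = −7.60 cm.
Lens 2: 1/d_i2 = 1/f₂ − 1/d_o2 = 1/(-7.60) − 1/(29.72) = -0.1652, so d_i2 = -6.05 cm.
The final image is virtual, 6.05 cm to the left of lens 2 (overall magnification ≈ -0.063).

6.05 cm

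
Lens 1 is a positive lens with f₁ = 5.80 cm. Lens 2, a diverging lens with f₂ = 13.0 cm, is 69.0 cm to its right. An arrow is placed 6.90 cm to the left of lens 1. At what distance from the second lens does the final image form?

9.30 cm

Lens 1: 1/d_i1 = 1/f₁ − 1/d_o1 = 1/(5.80) − 1/(6.90) = 0.02749, so d_i1 = 36.38 cm.
The intermediate image is 36.38 cm to the right of lens 1, which is 69.0 − (36.38) = 32.62 cm to the left of lens 2, so d_o2 = +32.62 cm.
Lens 2 is diverging, so f₂ = −13.0 cm.
Lens 2: 1/d_i2 = 1/f₂ − 1/d_o2 = 1/(-13.0) − 1/(32.62) = -0.1076, so d_i2 = -9.30 cm.
The final image is virtual, 9.30 cm to the left of lens 2 (overall magnification ≈ -1.5).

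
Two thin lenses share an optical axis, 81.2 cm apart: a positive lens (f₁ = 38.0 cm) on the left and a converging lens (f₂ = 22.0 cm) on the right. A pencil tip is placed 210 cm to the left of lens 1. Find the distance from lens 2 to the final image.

59.8 cm

Lens 1: 1/d_i1 = 1/f₁ − 1/d_o1 = 1/(38.0) − 1/(210) = 0.02155, so d_i1 = 46.40 cm.
The intermediate image is 46.40 cm to the right of lens 1, which is 81.2 − (46.40) = 34.80 cm to the left of lens 2, so d_o2 = +34.80 cm.
Lens 2: 1/d_i2 = 1/f₂ − 1/d_o2 = 1/(22.0) − 1/(34.80) = 0.01672, so d_i2 = 59.8 cm.
The final image is real, 59.8 cm to the right of lens 2 (overall magnification ≈ 0.38).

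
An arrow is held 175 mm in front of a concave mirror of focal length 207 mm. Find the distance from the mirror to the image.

Mirror equation: 1/d_i = 1/f − 1/d_o = 1/(207.0) − 1/(175) = 0.004831 − 0.005714 = -0.0008834, so d_i = -1130 mm.
The image is virtual, upright and enlarged, behind the mirror.

1130 mm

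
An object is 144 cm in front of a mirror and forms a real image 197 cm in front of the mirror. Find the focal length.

Real image ⇒ d_i = +197 cm.
1/f = 1/d_o + 1/d_i = 1/(144) + 1/(197) = 0.01202, so f = 83.2 cm.
Since f is positive, the mirror is concave.

f = 83.2 cm (concave)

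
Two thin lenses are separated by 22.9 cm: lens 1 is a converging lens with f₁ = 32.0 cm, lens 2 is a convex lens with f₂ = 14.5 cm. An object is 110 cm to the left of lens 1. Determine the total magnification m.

Lens 1: 1/d_i1 = 1/(32.0) − 1/(110) = 0.02216, so d_i1 = 45.13 cm; m₁ = −d_i1/d_o1 = -0.4103.
d_o2 = 22.9 − (45.13) = -22.23 cm (virtual object).
Lens 2: 1/d_i2 = 1/(14.5) − 1/(-22.23) = 0.1139, so d_i2 = 8.776 cm; m₂ = −d_i2/d_o2 = +0.3948.
m = m₁·m₂ = (-0.4103)(+0.3948) = -0.162.

m = -0.162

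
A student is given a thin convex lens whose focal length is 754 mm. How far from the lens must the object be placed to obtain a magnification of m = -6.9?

m = −d_i/d_o ⇒ d_i = −m·d_o.
1/f = 1/d_o + 1/d_i = 1/d_o − 1/(m·d_o) = (1 − 1/m)/d_o, so d_o = f(1 − 1/m) = (754.0)(1 − 1/(-6.9)) = 863 mm.

863 mm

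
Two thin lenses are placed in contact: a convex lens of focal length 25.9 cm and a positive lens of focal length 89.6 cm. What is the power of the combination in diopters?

P₁ = 1/f₁ = 1/(0.259 m) = +3.861 D; P₂ = 1/f₂ = 1/(0.896 m) = +1.116 D.
For thin lenses in contact, P = P₁ + P₂ = (+3.861) + (+1.116) = +4.98 D.

P = +4.98 D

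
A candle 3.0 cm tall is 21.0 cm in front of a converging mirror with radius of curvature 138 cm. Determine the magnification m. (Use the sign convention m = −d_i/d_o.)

f = R/2 = 138/2 = 69.00 cm.
1/d_i = 1/f − 1/d_o = 1/(69.00) − 1/(21.0) = -0.03313, so d_i = -30.19 cm.
m = −d_i/d_o = −(-30.19)/(21.0) = +1.44.
The image is virtual, upright and enlarged, behind the mirror.

m = +1.44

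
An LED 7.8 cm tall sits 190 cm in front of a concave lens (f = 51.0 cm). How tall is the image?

For a concave lens, f = -51.0 cm.
1/d_i = 1/f − 1/d_o = 1/(-51.00) − 1/(190) = -0.02487, so d_i = -40.21 cm.
m = −d_i/d_o = +0.2116.
|h_i| = |m|·h_o = 0.2116 × 7.8 = 1.65 cm. The image is virtual, upright and reduced, on the same side as the object.

1.65 cm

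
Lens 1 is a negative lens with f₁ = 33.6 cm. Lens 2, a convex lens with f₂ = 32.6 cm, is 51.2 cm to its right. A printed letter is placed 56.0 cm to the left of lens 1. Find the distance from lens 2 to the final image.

Lens 1 is diverging, so f₁ = −33.6 cm.
Lens 1: 1/d_i1 = 1/f₁ − 1/d_o1 = 1/(-33.6) − 1/(56.0) = -0.04762, so d_i1 = -21.00 cm.
The intermediate image is 21.00 cm to the left of lens 1 (virtual), which is 51.2 − (-21.00) = 72.20 cm to the left of lens 2, so d_o2 = +72.20 cm.
Lens 2: 1/d_i2 = 1/f₂ − 1/d_o2 = 1/(32.6) − 1/(72.20) = 0.01682, so d_i2 = 59.4 cm.
The final image is real, 59.4 cm to the right of lens 2 (overall magnification ≈ -0.31).

59.4 cm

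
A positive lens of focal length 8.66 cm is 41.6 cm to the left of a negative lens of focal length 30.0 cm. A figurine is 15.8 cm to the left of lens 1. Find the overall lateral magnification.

Lens 1: 1/d_i1 = 1/(8.66) − 1/(15.8) = 0.05218, so d_i1 = 19.16 cm; m₁ = −d_i1/d_o1 = -1.213.
d_o2 = 41.6 − (19.16) = 22.44 cm.
f₂ = −30.0 cm (diverging).
Lens 2: 1/d_i2 = 1/(-30.0) − 1/(22.44) = -0.07790, so d_i2 = -12.84 cm; m₂ = −d_i2/d_o2 = +0.5721.
m = m₁·m₂ = (-1.213)(+0.5721) = -0.694.

m = -0.694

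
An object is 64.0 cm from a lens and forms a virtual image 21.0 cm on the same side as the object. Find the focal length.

f = -31.3 cm (diverging)

Virtual image ⇒ d_i = −21.0 cm.
1/f = 1/d_o + 1/d_i = 1/(64.0) + 1/(-21.0) = -0.03199, so f = -31.3 cm.
Since f is negative, the lens is diverging.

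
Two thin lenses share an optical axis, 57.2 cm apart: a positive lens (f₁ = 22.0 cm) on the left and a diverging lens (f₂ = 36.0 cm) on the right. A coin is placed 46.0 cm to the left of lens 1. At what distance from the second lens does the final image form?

10.6 cm

Lens 1: 1/d_i1 = 1/f₁ − 1/d_o1 = 1/(22.0) − 1/(46.0) = 0.02372, so d_i1 = 42.17 cm.
The intermediate image is 42.17 cm to the right of lens 1, which is 57.2 − (42.17) = 15.03 cm to the left of lens 2, so d_o2 = +15.03 cm.
Lens 2 is diverging, so f₂ = −36.0 cm.
Lens 2: 1/d_i2 = 1/f₂ − 1/d_o2 = 1/(-36.0) − 1/(15.03) = -0.09431, so d_i2 = -10.6 cm.
The final image is virtual, 10.6 cm to the left of lens 2 (overall magnification ≈ -0.65).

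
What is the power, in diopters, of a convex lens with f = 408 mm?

f = 40.8 cm = 0.408 m.
P = 1/f = 1/(0.408 m) = +2.45 D.

P = +2.45 D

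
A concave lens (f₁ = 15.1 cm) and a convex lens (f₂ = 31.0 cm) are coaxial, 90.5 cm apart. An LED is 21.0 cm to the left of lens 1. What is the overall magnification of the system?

f₁ = −15.1 cm (diverging).
Lens 1: 1/d_i1 = 1/(-15.1) − 1/(21.0) = -0.1138, so d_i1 = -8.784 cm; m₁ = −d_i1/d_o1 = +0.4183.
d_o2 = 90.5 − (-8.784) = 99.28 cm.
Lens 2: 1/d_i2 = 1/(31.0) − 1/(99.28) = 0.02219, so d_i2 = 45.07 cm; m₂ = −d_i2/d_o2 = -0.4540.
m = m₁·m₂ = (+0.4183)(-0.4540) = -0.190.

m = -0.190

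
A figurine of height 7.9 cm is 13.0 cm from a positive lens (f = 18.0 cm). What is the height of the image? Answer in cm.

28.4 cm

1/d_i = 1/f − 1/d_o = 1/(18.00) − 1/(13.0) = -0.02137, so d_i = -46.80 cm.
m = −d_i/d_o = +3.600.
|h_i| = |m|·h_o = 3.600 × 7.9 = 28.4 cm. The image is virtual, upright and enlarged, on the same side as the object.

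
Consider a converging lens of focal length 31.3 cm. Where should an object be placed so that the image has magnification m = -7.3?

m = −d_i/d_o ⇒ d_i = −m·d_o.
1/f = 1/d_o + 1/d_i = 1/d_o − 1/(m·d_o) = (1 − 1/m)/d_o, so d_o = f(1 − 1/m) = (31.30)(1 − 1/(-7.3)) = 35.6 cm.

35.6 cm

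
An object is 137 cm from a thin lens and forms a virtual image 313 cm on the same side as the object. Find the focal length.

f = 244 cm (converging)

Virtual image ⇒ d_i = −313 cm.
1/f = 1/d_o + 1/d_i = 1/(137) + 1/(-313) = 0.004104, so f = 244 cm.
Since f is positive, the thin lens is converging.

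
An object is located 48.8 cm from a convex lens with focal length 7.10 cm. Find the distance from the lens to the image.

Thin-lens equation: 1/q = 1/f − 1/p = 1/(7.100) − 1/(48.8) = 0.1408 − 0.02049 = 0.1204, so q = 8.31 cm.
The image is real, inverted and reduced, on the far side of the lens.

8.31 cm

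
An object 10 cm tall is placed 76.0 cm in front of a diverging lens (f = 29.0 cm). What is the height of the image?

For a diverging lens, f = -29.0 cm.
1/d_i = 1/f − 1/d_o = 1/(-29.00) − 1/(76.0) = -0.04764, so d_i = -20.99 cm.
m = −d_i/d_o = +0.2762.
|h_i| = |m|·h_o = 0.2762 × 10 = 2.76 cm. The image is virtual, upright and reduced, on the same side as the object.

2.76 cm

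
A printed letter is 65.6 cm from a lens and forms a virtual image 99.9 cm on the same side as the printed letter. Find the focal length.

Virtual image ⇒ d_i = −99.9 cm.
1/f = 1/d_o + 1/d_i = 1/(65.6) + 1/(-99.9) = 0.005234, so f = 191 cm.
Since f is positive, the lens is converging.

f = 191 cm (converging)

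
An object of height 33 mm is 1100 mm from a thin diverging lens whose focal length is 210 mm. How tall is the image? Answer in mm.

For a diverging lens, f = -210 mm.
1/d_i = 1/f − 1/d_o = 1/(-210.0) − 1/(1100) = -0.005671, so d_i = -176.3 mm.
m = −d_i/d_o = +0.1603.
|h_i| = |m|·h_o = 0.1603 × 33 = 5.29 mm. The image is virtual, upright and reduced, on the same side as the object.

5.29 mm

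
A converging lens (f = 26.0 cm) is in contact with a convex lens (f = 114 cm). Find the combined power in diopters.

P = +4.72 D

P₁ = 1/f₁ = 1/(0.260 m) = +3.846 D; P₂ = 1/f₂ = 1/(1.14 m) = +0.8772 D.
For thin lenses in contact, P = P₁ + P₂ = (+3.846) + (+0.8772) = +4.72 D.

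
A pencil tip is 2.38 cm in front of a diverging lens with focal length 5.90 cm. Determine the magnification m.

For a diverging lens, f = -5.90 cm.
1/d_i = 1/f − 1/d_o = 1/(-5.900) − 1/(2.38) = -0.5897, so d_i = -1.696 cm.
m = −d_i/d_o = −(-1.696)/(2.38) = +0.713.
The image is virtual, upright and reduced, on the same side as the object.

m = +0.713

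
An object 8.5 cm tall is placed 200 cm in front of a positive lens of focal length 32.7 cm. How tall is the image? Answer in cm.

1.66 cm

1/d_i = 1/f − 1/d_o = 1/(32.70) − 1/(200) = 0.02558, so d_i = 39.09 cm.
m = −d_i/d_o = -0.1955.
|h_i| = |m|·h_o = 0.1955 × 8.5 = 1.66 cm. The image is real, inverted and reduced, on the far side of the lens.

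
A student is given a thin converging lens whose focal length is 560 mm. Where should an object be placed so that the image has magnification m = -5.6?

m = −d_i/d_o ⇒ d_i = −m·d_o.
1/f = 1/d_o + 1/d_i = 1/d_o − 1/(m·d_o) = (1 − 1/m)/d_o, so d_o = f(1 − 1/m) = (560.0)(1 − 1/(-5.6)) = 660 mm.

660 mm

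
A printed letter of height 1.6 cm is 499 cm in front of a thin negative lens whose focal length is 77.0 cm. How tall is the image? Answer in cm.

For a negative lens, f = -77.0 cm.
1/d_i = 1/f − 1/d_o = 1/(-77.00) − 1/(499) = -0.01499, so d_i = -66.71 cm.
m = −d_i/d_o = +0.1337.
|h_i| = |m|·h_o = 0.1337 × 1.6 = 0.214 cm. The image is virtual, upright and reduced, on the same side as the object.

0.214 cm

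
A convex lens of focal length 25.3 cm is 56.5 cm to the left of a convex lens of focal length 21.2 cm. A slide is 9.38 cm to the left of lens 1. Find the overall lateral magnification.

m = -0.671

Lens 1: 1/d_i1 = 1/(25.3) − 1/(9.38) = -0.06708, so d_i1 = -14.91 cm; m₁ = −d_i1/d_o1 = +1.590.
d_o2 = 56.5 − (-14.91) = 71.41 cm.
Lens 2: 1/d_i2 = 1/(21.2) − 1/(71.41) = 0.03317, so d_i2 = 30.15 cm; m₂ = −d_i2/d_o2 = -0.4222.
m = m₁·m₂ = (+1.590)(-0.4222) = -0.671.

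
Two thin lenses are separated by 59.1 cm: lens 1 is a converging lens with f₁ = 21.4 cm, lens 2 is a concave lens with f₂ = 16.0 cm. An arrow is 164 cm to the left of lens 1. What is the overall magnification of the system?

Lens 1: 1/d_i1 = 1/(21.4) − 1/(164) = 0.04063, so d_i1 = 24.61 cm; m₁ = −d_i1/d_o1 = -0.1501.
d_o2 = 59.1 − (24.61) = 34.49 cm.
f₂ = −16.0 cm (diverging).
Lens 2: 1/d_i2 = 1/(-16.0) − 1/(34.49) = -0.09149, so d_i2 = -10.93 cm; m₂ = −d_i2/d_o2 = +0.3169.
m = m₁·m₂ = (-0.1501)(+0.3169) = -0.0476.

m = -0.0476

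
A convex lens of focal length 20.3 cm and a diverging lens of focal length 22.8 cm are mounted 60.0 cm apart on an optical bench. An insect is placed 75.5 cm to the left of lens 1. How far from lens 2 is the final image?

Lens 1: 1/d_i1 = 1/f₁ − 1/d_o1 = 1/(20.3) − 1/(75.5) = 0.03602, so d_i1 = 27.77 cm.
The intermediate image is 27.77 cm to the right of lens 1, which is 60.0 − (27.77) = 32.23 cm to the left of lens 2, so d_o2 = +32.23 cm.
Lens 2 is diverging, so f₂ = −22.8 cm.
Lens 2: 1/d_i2 = 1/f₂ − 1/d_o2 = 1/(-22.8) − 1/(32.23) = -0.07489, so d_i2 = -13.4 cm.
The final image is virtual, 13.4 cm to the left of lens 2 (overall magnification ≈ -0.15).

13.4 cm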